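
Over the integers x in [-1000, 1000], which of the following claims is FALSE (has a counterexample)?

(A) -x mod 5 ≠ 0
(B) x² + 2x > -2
(A) x = 0: LHS = (-0) mod 5 = 0 mod 5 = 0; 0 ≠ 0 — FAILS

(B) Over all integers in [-1000, 1000], LHS − RHS is smallest at x = -1, where it equals 1:
x = -1: LHS = (-1)² + 2·(-1) = -1; -1 > -2 — holds
At the ends of the range:
x = -1000: LHS = (-1000)² + 2·(-1000) = 998000; 998000 > -2 — holds
x = 1000: LHS = 1000² + 2·1000 = 1002000; 1002000 > -2 — holds
Hence LHS − RHS is never zero or negative, i.e. LHS > RHS throughout, so the relation holds for every integer in [-1000, 1000].

Only (A) has a counterexample.

Answer: A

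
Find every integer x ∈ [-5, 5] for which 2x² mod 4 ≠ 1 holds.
For a polynomial with integer coefficients, its value mod 4 depends only on x mod 4, so it suffices to check one representative of each residue class, x = 0, 1, 2, 3:
x = 0: LHS = (2·0²) mod 4 = 0 mod 4 = 0; 0 ≠ 1 — holds
x = 1: LHS = (2·1²) mod 4 = 2 mod 4 = 2; 2 ≠ 1 — holds
x = 2: LHS = (2·2²) mod 4 = 8 mod 4 = 0; 0 ≠ 1 — holds
x = 3: LHS = (2·3²) mod 4 = 18 mod 4 = 2; 2 ≠ 1 — holds
The relation holds in every residue class, so the relation holds for every integer in [-5, 5].

Answer: All integers in [-5, 5]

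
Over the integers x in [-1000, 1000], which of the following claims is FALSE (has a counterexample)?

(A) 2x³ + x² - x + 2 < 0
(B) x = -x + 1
(A) x = 0: LHS = 2·0³ + 0² - 0 + 2 = 2; 2 < 0 — FAILS
(B) x = 0: RHS = -0 + 1 = 1; 0 = 1 — FAILS

Answer: Both A and B are false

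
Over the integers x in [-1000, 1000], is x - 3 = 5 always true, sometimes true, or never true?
Holds at x = 8: LHS = 8 - 3 = 5; 5 = 5 — holds
Fails at x = 0: LHS = 0 - 3 = -3; -3 = 5 — FAILS
It is satisfied by some integers in the range but not all.

Answer: Sometimes true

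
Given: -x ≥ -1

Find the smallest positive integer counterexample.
Testing positive integers:
x = 1: -1 ≥ -1 — holds
x = 2: -2 ≥ -1 — FAILS  ← smallest positive counterexample

Answer: x = 2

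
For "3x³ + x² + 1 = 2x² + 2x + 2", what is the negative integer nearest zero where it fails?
Testing negative integers from -1 downward:
x = -1: LHS = 3·(-1)³ + (-1)² + 1 = -1, RHS = 2·(-1)² + 2·(-1) + 2 = 2; -1 = 2 — FAILS  ← closest negative counterexample to 0

Answer: x = -1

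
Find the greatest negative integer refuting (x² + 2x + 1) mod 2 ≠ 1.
Testing negative integers from -1 downward:
x = -1: LHS = ((-1)² + 2·(-1) + 1) mod 2 = 0 mod 2 = 0; 0 ≠ 1 — holds
x = -2: LHS = ((-2)² + 2·(-2) + 1) mod 2 = 1 mod 2 = 1; 1 ≠ 1 — FAILS  ← closest negative counterexample to 0

Answer: x = -2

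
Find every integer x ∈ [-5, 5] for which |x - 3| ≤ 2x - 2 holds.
Holds for: {2, 3, 4, 5}
Fails for: {-5, -4, -3, -2, -1, 0, 1}

Answer: {2, 3, 4, 5}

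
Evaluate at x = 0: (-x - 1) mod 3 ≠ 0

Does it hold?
x = 0: LHS = (-0 - 1) mod 3 = (-1) mod 3 = 2; 2 ≠ 0 — holds

The relation is satisfied at x = 0.

Answer: Yes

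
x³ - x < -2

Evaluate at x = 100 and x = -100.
x = 100: LHS = 100³ - 100 = 999900; 999900 < -2 — FAILS
x = -100: LHS = (-100)³ - (-100) = -999900; -999900 < -2 — holds

Answer: Partially: fails for x = 100, holds for x = -100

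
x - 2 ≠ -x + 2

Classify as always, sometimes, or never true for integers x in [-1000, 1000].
Holds at x = 0: LHS = 0 - 2 = -2, RHS = -0 + 2 = 2; -2 ≠ 2 — holds
Fails at x = 2: LHS = 2 - 2 = 0, RHS = -2 + 2 = 0; 0 ≠ 0 — FAILS
It is satisfied by some integers in the range but not all.

Answer: Sometimes true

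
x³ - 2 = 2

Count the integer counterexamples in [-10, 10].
Counterexamples in [-10, 10]: {-10, -9, -8, -7, -6, -5, -4, -3, -2, -1, 0, 1, 2, 3, 4, 5, 6, 7, 8, 9, 10}.

Counting them gives 21 values.

Answer: 21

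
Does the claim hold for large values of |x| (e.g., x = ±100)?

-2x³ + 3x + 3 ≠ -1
x = 100: LHS = -2·100³ + 3·100 + 3 = -1999697; -1999697 ≠ -1 — holds
x = -100: LHS = -2·(-100)³ + 3·(-100) + 3 = 1999703; 1999703 ≠ -1 — holds

Answer: Yes, holds for both x = 100 and x = -100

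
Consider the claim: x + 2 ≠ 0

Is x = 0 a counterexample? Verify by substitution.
Substitute x = 0 into the relation:
x = 0: LHS = 0 + 2 = 2; 2 ≠ 0 — holds

The claim holds here, so x = 0 is not a counterexample. (A counterexample exists elsewhere, e.g. x = -2.)

Answer: No, x = 0 is not a counterexample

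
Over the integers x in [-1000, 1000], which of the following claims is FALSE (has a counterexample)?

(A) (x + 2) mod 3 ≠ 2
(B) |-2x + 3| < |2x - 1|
(A) x = 0: LHS = (0 + 2) mod 3 = 2 mod 3 = 2; 2 ≠ 2 — FAILS
(B) x = 0: LHS = |-2·0 + 3| = |3| = 3, RHS = |2·0 - 1| = |-1| = 1; 3 < 1 — FAILS

Answer: Both A and B are false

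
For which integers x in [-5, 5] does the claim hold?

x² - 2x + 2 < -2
Over all integers in [-5, 5], LHS − RHS is smallest at x = 1, where it equals 3:
x = 1: LHS = 1² - 2·1 + 2 = 1; 1 < -2 — FAILS
At the ends of the range:
x = -5: LHS = (-5)² - 2·(-5) + 2 = 37; 37 < -2 — FAILS
x = 5: LHS = 5² - 2·5 + 2 = 17; 17 < -2 — FAILS
Hence LHS − RHS is never negative, i.e. LHS ≥ RHS throughout, so the claimed relation (<) fails for every integer in [-5, 5].

Answer: None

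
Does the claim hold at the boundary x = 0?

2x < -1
x = 0: LHS = 2·0 = 0; 0 < -1 — FAILS

The relation fails at x = 0, so x = 0 is a counterexample.

Answer: No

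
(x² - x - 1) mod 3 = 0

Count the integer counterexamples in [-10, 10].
Counterexamples in [-10, 10]: {-10, -9, -8, -7, -6, -5, -4, -3, -2, -1, 0, 1, 2, 3, 4, 5, 6, 7, 8, 9, 10}.

Counting them gives 21 values.

Answer: 21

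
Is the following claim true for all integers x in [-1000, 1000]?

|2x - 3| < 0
The claim fails at x = 0:
x = 0: LHS = |2·0 - 3| = |-3| = 3; 3 < 0 — FAILS

Because a single integer refutes it, the statement is false.

Answer: False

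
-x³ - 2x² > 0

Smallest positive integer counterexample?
Testing positive integers:
x = 1: LHS = -1³ - 2·1² = -3; -3 > 0 — FAILS  ← smallest positive counterexample

Answer: x = 1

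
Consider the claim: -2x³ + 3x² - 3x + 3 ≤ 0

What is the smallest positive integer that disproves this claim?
Testing positive integers:
x = 1: LHS = -2·1³ + 3·1² - 3·1 + 3 = 1; 1 ≤ 0 — FAILS  ← smallest positive counterexample

Answer: x = 1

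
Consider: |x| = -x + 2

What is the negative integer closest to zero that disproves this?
Testing negative integers from -1 downward:
x = -1: LHS = |-1| = 1, RHS = -(-1) + 2 = 3; 1 = 3 — FAILS  ← closest negative counterexample to 0

Answer: x = -1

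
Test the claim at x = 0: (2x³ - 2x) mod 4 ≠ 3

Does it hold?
x = 0: LHS = (2·0³ - 2·0) mod 4 = 0 mod 4 = 0; 0 ≠ 3 — holds

The relation is satisfied at x = 0.

Answer: Yes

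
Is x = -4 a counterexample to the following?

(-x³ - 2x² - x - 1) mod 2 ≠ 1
Substitute x = -4 into the relation:
x = -4: LHS = (-(-4)³ - 2·(-4)² - (-4) - 1) mod 2 = 35 mod 2 = 1; 1 ≠ 1 — FAILS

Since the claim fails at x = -4, this value is a counterexample.

Answer: Yes, x = -4 is a counterexample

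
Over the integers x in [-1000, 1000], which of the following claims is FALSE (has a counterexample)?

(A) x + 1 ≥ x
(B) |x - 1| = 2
(A) Over all integers in [-1000, 1000], LHS − RHS is smallest at x = 0, where it equals 1:
x = 0: LHS = 0 + 1 = 1; 1 ≥ 0 — holds
At the ends of the range:
x = -1000: LHS = (-1000) + 1 = -999; -999 ≥ -1000 — holds
x = 1000: LHS = 1000 + 1 = 1001; 1001 ≥ 1000 — holds
Hence LHS − RHS is never negative, i.e. LHS ≥ RHS throughout, so the relation holds for every integer in [-1000, 1000].

(B) x = 0: LHS = |0 - 1| = |-1| = 1; 1 = 2 — FAILS

Only (B) has a counterexample.

Answer: B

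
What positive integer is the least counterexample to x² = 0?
Testing positive integers:
x = 1: LHS = 1² = 1; 1 = 0 — FAILS  ← smallest positive counterexample

Answer: x = 1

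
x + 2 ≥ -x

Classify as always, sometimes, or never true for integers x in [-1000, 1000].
Holds at x = 0: LHS = 0 + 2 = 2, RHS = -0 = 0; 2 ≥ 0 — holds
Fails at x = -2: LHS = (-2) + 2 = 0, RHS = -(-2) = 2; 0 ≥ 2 — FAILS
It is satisfied by some integers in the range but not all.

Answer: Sometimes true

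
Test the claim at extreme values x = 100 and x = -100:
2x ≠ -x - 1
x = 100: LHS = 2·100 = 200, RHS = -100 - 1 = -101; 200 ≠ -101 — holds
x = -100: LHS = 2·(-100) = -200, RHS = -(-100) - 1 = 99; -200 ≠ 99 — holds

Answer: Yes, holds for both x = 100 and x = -100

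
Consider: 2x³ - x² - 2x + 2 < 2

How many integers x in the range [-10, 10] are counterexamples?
Counterexamples in [-10, 10]: {0, 2, 3, 4, 5, 6, 7, 8, 9, 10}.

Counting them gives 10 values.

Answer: 10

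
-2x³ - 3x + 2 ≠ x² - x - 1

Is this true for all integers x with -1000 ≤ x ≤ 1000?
Track d = LHS − RHS over the integers in [-1000, 1000]. Equality would need d = 0, but d changes sign only between consecutive integers, jumping over 0:
x = 0: LHS = -2·0³ - 3·0 + 2 = 2, RHS = 0² - 0 - 1 = -1; 2 ≠ -1 — holds  (d = 3)
x = 1: LHS = -2·1³ - 3·1 + 2 = -3, RHS = 1² - 1 - 1 = -1; -3 ≠ -1 — holds  (d = -2)
Away from these crossings d keeps a constant sign, and checking every integer in [-1000, 1000] confirms d ≠ 0 throughout. Hence the two sides are never equal, so the relation holds for every integer in [-1000, 1000].

No counterexample exists.

Answer: True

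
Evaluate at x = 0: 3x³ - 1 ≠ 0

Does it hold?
x = 0: LHS = 3·0³ - 1 = -1; -1 ≠ 0 — holds

The relation is satisfied at x = 0.

Answer: Yes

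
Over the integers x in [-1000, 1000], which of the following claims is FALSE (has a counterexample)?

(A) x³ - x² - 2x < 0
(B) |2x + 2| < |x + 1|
(A) x = 0: LHS = 0³ - 0² - 2·0 = 0; 0 < 0 — FAILS
(B) x = 0: LHS = |2·0 + 2| = |2| = 2, RHS = |0 + 1| = |1| = 1; 2 < 1 — FAILS

Answer: Both A and B are false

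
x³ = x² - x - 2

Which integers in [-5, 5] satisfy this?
Track d = LHS − RHS over the integers in [-5, 5]. Equality would need d = 0, but d changes sign only between consecutive integers, jumping over 0:
x = -1: LHS = (-1)³ = -1, RHS = (-1)² - (-1) - 2 = 0; -1 = 0 — FAILS  (d = -1)
x = 0: LHS = 0³ = 0, RHS = 0² - 0 - 2 = -2; 0 = -2 — FAILS  (d = 2)
Away from these crossings d keeps a constant sign, and checking every integer in [-5, 5] confirms d ≠ 0 throughout. Hence the two sides are never equal, so the claimed relation (=) fails for every integer in [-5, 5].

Answer: None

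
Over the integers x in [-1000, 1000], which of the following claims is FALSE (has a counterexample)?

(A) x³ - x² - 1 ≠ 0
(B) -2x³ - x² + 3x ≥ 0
(A) Track d = LHS − RHS over the integers in [-1000, 1000]. Equality would need d = 0, but d changes sign only between consecutive integers, jumping over 0:
x = 1: LHS = 1³ - 1² - 1 = -1; -1 ≠ 0 — holds  (d = -1)
x = 2: LHS = 2³ - 2² - 1 = 3; 3 ≠ 0 — holds  (d = 3)
Away from these crossings d keeps a constant sign, and checking every integer in [-1000, 1000] confirms d ≠ 0 throughout. Hence the two sides are never equal, so the relation holds for every integer in [-1000, 1000].

(B) x = -1: LHS = -2·(-1)³ - (-1)² + 3·(-1) = -2; -2 ≥ 0 — FAILS

Only (B) has a counterexample.

Answer: B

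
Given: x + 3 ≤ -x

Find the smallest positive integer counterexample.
Testing positive integers:
x = 1: LHS = 1 + 3 = 4; 4 ≤ -1 — FAILS  ← smallest positive counterexample

Answer: x = 1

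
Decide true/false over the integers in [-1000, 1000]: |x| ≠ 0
The claim fails at x = 0:
x = 0: LHS = |0| = 0; 0 ≠ 0 — FAILS

Because a single integer refutes it, the statement is false.

Answer: False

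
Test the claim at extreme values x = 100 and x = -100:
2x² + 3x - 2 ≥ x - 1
x = 100: LHS = 2·100² + 3·100 - 2 = 20298, RHS = 100 - 1 = 99; 20298 ≥ 99 — holds
x = -100: LHS = 2·(-100)² + 3·(-100) - 2 = 19698, RHS = (-100) - 1 = -101; 19698 ≥ -101 — holds

Answer: Yes, holds for both x = 100 and x = -100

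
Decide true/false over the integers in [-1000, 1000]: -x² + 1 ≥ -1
The claim fails at x = 2:
x = 2: LHS = -2² + 1 = -3; -3 ≥ -1 — FAILS

Because a single integer refutes it, the statement is false.

Answer: False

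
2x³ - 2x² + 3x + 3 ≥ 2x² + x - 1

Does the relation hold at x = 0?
x = 0: LHS = 2·0³ - 2·0² + 3·0 + 3 = 3, RHS = 2·0² + 0 - 1 = -1; 3 ≥ -1 — holds

The relation is satisfied at x = 0.

Answer: Yes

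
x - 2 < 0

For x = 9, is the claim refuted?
Substitute x = 9 into the relation:
x = 9: LHS = 9 - 2 = 7; 7 < 0 — FAILS

Since the claim fails at x = 9, this value is a counterexample.

Answer: Yes, x = 9 is a counterexample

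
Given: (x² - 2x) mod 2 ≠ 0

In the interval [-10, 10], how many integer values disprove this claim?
Counterexamples in [-10, 10]: {-10, -8, -6, -4, -2, 0, 2, 4, 6, 8, 10}.

Counting them gives 11 values.

Answer: 11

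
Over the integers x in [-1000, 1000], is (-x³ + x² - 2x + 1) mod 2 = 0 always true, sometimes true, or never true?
For a polynomial with integer coefficients, its value mod 2 depends only on x mod 2, so it suffices to check one representative of each residue class, x = 0, 1:
x = 0: LHS = (-0³ + 0² - 2·0 + 1) mod 2 = 1 mod 2 = 1; 1 = 0 — FAILS
x = 1: LHS = (-1³ + 1² - 2·1 + 1) mod 2 = (-1) mod 2 = 1; 1 = 0 — FAILS
The relation fails in every residue class, so the claimed relation (=) fails for every integer in [-1000, 1000].

No integer in the range satisfies it.

Answer: Never true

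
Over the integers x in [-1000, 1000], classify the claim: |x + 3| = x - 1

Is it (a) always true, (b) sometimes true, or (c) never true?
Over all integers in [-1000, 1000], LHS − RHS is always positive; it is smallest at x = 0, where it equals 4:
x = 0: LHS = |0 + 3| = |3| = 3, RHS = 0 - 1 = -1; 3 = -1 — FAILS
At the ends of the range:
x = -1000: LHS = |(-1000) + 3| = |-997| = 997, RHS = (-1000) - 1 = -1001; 997 = -1001 — FAILS
x = 1000: LHS = |1000 + 3| = |1003| = 1003, RHS = 1000 - 1 = 999; 1003 = 999 — FAILS
Hence LHS − RHS is never 0, i.e. the two sides are never equal, so the claimed relation (=) fails for every integer in [-1000, 1000].

No integer in the range satisfies it.

Answer: Never true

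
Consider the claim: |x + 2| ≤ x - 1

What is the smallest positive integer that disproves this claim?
Testing positive integers:
x = 1: LHS = |1 + 2| = |3| = 3, RHS = 1 - 1 = 0; 3 ≤ 0 — FAILS  ← smallest positive counterexample

Answer: x = 1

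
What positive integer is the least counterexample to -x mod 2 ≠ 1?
Testing positive integers:
x = 1: LHS = (-1) mod 2 = 1; 1 ≠ 1 — FAILS  ← smallest positive counterexample

Answer: x = 1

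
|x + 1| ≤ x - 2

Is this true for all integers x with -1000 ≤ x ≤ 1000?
The claim fails at x = 0:
x = 0: LHS = |0 + 1| = |1| = 1, RHS = 0 - 2 = -2; 1 ≤ -2 — FAILS

Because a single integer refutes it, the statement is false.

Answer: False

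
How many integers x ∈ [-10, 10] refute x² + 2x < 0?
Counterexamples in [-10, 10]: {-10, -9, -8, -7, -6, -5, -4, -3, -2, 0, 1, 2, 3, 4, 5, 6, 7, 8, 9, 10}.

Counting them gives 20 values.

Answer: 20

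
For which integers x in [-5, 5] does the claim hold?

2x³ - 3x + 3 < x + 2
Holds for: {-5, -4, -3, -2, 1}
Fails for: {-1, 0, 2, 3, 4, 5}

Answer: {-5, -4, -3, -2, 1}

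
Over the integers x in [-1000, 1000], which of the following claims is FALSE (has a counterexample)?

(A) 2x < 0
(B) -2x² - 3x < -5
(A) x = 0: LHS = 2·0 = 0; 0 < 0 — FAILS
(B) x = 0: LHS = -2·0² - 3·0 = 0; 0 < -5 — FAILS

Answer: Both A and B are false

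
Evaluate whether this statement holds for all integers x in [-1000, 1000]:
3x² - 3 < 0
The claim fails at x = 1:
x = 1: LHS = 3·1² - 3 = 0; 0 < 0 — FAILS

Because a single integer refutes it, the statement is false.

Answer: False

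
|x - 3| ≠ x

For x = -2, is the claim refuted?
Substitute x = -2 into the relation:
x = -2: LHS = |(-2) - 3| = |-5| = 5; 5 ≠ -2 — holds

The relation holds at x = -2, so it is not a counterexample.

Answer: No, x = -2 is not a counterexample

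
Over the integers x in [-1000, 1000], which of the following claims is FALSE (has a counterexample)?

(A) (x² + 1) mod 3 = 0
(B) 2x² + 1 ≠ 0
(A) x = 0: LHS = (0² + 1) mod 3 = 1 mod 3 = 1; 1 = 0 — FAILS

(B) Over all integers in [-1000, 1000], LHS − RHS is always positive; it is smallest at x = 0, where it equals 1:
x = 0: LHS = 2·0² + 1 = 1; 1 ≠ 0 — holds
At the ends of the range:
x = -1000: LHS = 2·(-1000)² + 1 = 2000001; 2000001 ≠ 0 — holds
x = 1000: LHS = 2·1000² + 1 = 2000001; 2000001 ≠ 0 — holds
Hence LHS − RHS is never 0, i.e. the two sides are never equal, so the relation holds for every integer in [-1000, 1000].

Only (A) has a counterexample.

Answer: A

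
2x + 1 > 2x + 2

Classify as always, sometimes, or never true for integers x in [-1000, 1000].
Over all integers in [-1000, 1000], LHS − RHS is largest at x = 0, where it equals -1:
x = 0: LHS = 2·0 + 1 = 1, RHS = 2·0 + 2 = 2; 1 > 2 — FAILS
At the ends of the range:
x = -1000: LHS = 2·(-1000) + 1 = -1999, RHS = 2·(-1000) + 2 = -1998; -1999 > -1998 — FAILS
x = 1000: LHS = 2·1000 + 1 = 2001, RHS = 2·1000 + 2 = 2002; 2001 > 2002 — FAILS
Hence LHS − RHS is never positive, i.e. LHS ≤ RHS throughout, so the claimed relation (>) fails for every integer in [-1000, 1000].

No integer in the range satisfies it.

Answer: Never true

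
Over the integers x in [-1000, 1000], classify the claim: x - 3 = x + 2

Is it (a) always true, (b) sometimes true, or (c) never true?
Over all integers in [-1000, 1000], LHS − RHS is always negative; it is closest to 0 at x = 0, where it equals -5:
x = 0: LHS = 0 - 3 = -3, RHS = 0 + 2 = 2; -3 = 2 — FAILS
At the ends of the range:
x = -1000: LHS = (-1000) - 3 = -1003, RHS = (-1000) + 2 = -998; -1003 = -998 — FAILS
x = 1000: LHS = 1000 - 3 = 997, RHS = 1000 + 2 = 1002; 997 = 1002 — FAILS
Hence LHS − RHS is never 0, i.e. the two sides are never equal, so the claimed relation (=) fails for every integer in [-1000, 1000].

No integer in the range satisfies it.

Answer: Never true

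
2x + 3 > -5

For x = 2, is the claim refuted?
Substitute x = 2 into the relation:
x = 2: LHS = 2·2 + 3 = 7; 7 > -5 — holds

The claim holds here, so x = 2 is not a counterexample. (A counterexample exists elsewhere, e.g. x = -4.)

Answer: No, x = 2 is not a counterexample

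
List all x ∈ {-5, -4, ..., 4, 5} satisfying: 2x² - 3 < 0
Holds for: {-1, 0, 1}
Fails for: {-5, -4, -3, -2, 2, 3, 4, 5}

Answer: {-1, 0, 1}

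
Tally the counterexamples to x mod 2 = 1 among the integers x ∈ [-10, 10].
Counterexamples in [-10, 10]: {-10, -8, -6, -4, -2, 0, 2, 4, 6, 8, 10}.

Counting them gives 11 values.

Answer: 11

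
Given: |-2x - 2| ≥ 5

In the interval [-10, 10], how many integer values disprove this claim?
Counterexamples in [-10, 10]: {-3, -2, -1, 0, 1}.

Counting them gives 5 values.

Answer: 5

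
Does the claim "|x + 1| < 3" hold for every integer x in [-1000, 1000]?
The claim fails at x = 2:
x = 2: LHS = |2 + 1| = |3| = 3; 3 < 3 — FAILS

Because a single integer refutes it, the statement is false.

Answer: False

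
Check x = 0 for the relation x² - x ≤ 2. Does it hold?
x = 0: LHS = 0² - 0 = 0; 0 ≤ 2 — holds

The relation is satisfied at x = 0.

Answer: Yes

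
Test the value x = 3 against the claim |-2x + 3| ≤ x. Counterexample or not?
Substitute x = 3 into the relation:
x = 3: LHS = |-2·3 + 3| = |-3| = 3; 3 ≤ 3 — holds

The claim holds here, so x = 3 is not a counterexample. (A counterexample exists elsewhere, e.g. x = 0.)

Answer: No, x = 3 is not a counterexample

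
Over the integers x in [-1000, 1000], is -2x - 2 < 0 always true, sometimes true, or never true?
Holds at x = 0: LHS = -2·0 - 2 = -2; -2 < 0 — holds
Fails at x = -1: LHS = -2·(-1) - 2 = 0; 0 < 0 — FAILS
It is satisfied by some integers in the range but not all.

Answer: Sometimes true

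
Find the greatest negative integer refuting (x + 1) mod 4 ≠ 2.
Testing negative integers from -1 downward:
x = -1: LHS = ((-1) + 1) mod 4 = 0 mod 4 = 0; 0 ≠ 2 — holds
x = -2: LHS = ((-2) + 1) mod 4 = (-1) mod 4 = 3; 3 ≠ 2 — holds
x = -3: LHS = ((-3) + 1) mod 4 = (-2) mod 4 = 2; 2 ≠ 2 — FAILS  ← closest negative counterexample to 0

Answer: x = -3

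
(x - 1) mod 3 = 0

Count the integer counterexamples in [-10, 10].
Counterexamples in [-10, 10]: {-10, -9, -7, -6, -4, -3, -1, 0, 2, 3, 5, 6, 8, 9}.

Counting them gives 14 values.

Answer: 14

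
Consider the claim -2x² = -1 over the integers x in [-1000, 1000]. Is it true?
The claim fails at x = 0:
x = 0: LHS = -2·0² = 0; 0 = -1 — FAILS

Because a single integer refutes it, the statement is false.

Answer: False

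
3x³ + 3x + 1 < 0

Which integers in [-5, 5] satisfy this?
Holds for: {-5, -4, -3, -2, -1}
Fails for: {0, 1, 2, 3, 4, 5}

Answer: {-5, -4, -3, -2, -1}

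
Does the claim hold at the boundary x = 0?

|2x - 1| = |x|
x = 0: LHS = |2·0 - 1| = |-1| = 1, RHS = |0| = 0; 1 = 0 — FAILS

The relation fails at x = 0, so x = 0 is a counterexample.

Answer: No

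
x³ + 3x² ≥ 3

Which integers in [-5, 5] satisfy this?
Holds for: {-2, 1, 2, 3, 4, 5}
Fails for: {-5, -4, -3, -1, 0}

Answer: {-2, 1, 2, 3, 4, 5}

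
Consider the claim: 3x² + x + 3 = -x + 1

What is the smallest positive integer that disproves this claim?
Testing positive integers:
x = 1: LHS = 3·1² + 1 + 3 = 7, RHS = -1 + 1 = 0; 7 = 0 — FAILS  ← smallest positive counterexample

Answer: x = 1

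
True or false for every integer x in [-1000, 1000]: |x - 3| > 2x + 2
The claim fails at x = 1:
x = 1: LHS = |1 - 3| = |-2| = 2, RHS = 2·1 + 2 = 4; 2 > 4 — FAILS

Because a single integer refutes it, the statement is false.

Answer: False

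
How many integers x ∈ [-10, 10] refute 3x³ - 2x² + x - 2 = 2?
Counterexamples in [-10, 10]: {-10, -9, -8, -7, -6, -5, -4, -3, -2, -1, 0, 1, 2, 3, 4, 5, 6, 7, 8, 9, 10}.

Counting them gives 21 values.

Answer: 21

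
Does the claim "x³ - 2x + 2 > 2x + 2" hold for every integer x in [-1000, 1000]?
The claim fails at x = 0:
x = 0: LHS = 0³ - 2·0 + 2 = 2, RHS = 2·0 + 2 = 2; 2 > 2 — FAILS

Because a single integer refutes it, the statement is false.

Answer: False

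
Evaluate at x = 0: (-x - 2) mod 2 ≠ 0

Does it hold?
x = 0: LHS = (-0 - 2) mod 2 = (-2) mod 2 = 0; 0 ≠ 0 — FAILS

The relation fails at x = 0, so x = 0 is a counterexample.

Answer: No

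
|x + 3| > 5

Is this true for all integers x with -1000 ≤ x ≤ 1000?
The claim fails at x = 0:
x = 0: LHS = |0 + 3| = |3| = 3; 3 > 5 — FAILS

Because a single integer refutes it, the statement is false.

Answer: False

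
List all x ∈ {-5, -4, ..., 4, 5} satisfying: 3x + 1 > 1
Holds for: {1, 2, 3, 4, 5}
Fails for: {-5, -4, -3, -2, -1, 0}

Answer: {1, 2, 3, 4, 5}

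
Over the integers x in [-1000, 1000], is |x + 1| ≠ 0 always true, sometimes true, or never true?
Holds at x = 0: LHS = |0 + 1| = |1| = 1; 1 ≠ 0 — holds
Fails at x = -1: LHS = |(-1) + 1| = |0| = 0; 0 ≠ 0 — FAILS
It is satisfied by some integers in the range but not all.

Answer: Sometimes true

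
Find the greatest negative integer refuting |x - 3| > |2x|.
Testing negative integers from -1 downward:
x = -1: LHS = |(-1) - 3| = |-4| = 4, RHS = |2·(-1)| = |-2| = 2; 4 > 2 — holds
x = -2: LHS = |(-2) - 3| = |-5| = 5, RHS = |2·(-2)| = |-4| = 4; 5 > 4 — holds
x = -3: LHS = |(-3) - 3| = |-6| = 6, RHS = |2·(-3)| = |-6| = 6; 6 > 6 — FAILS  ← closest negative counterexample to 0

Answer: x = -3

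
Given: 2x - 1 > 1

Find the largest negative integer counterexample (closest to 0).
Testing negative integers from -1 downward:
x = -1: LHS = 2·(-1) - 1 = -3; -3 > 1 — FAILS  ← closest negative counterexample to 0

Answer: x = -1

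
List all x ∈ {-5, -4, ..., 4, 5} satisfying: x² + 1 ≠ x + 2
Track d = LHS − RHS over the integers in [-5, 5]. Equality would need d = 0, but d changes sign only between consecutive integers, jumping over 0:
x = -1: LHS = (-1)² + 1 = 2, RHS = (-1) + 2 = 1; 2 ≠ 1 — holds  (d = 1)
x = 0: LHS = 0² + 1 = 1, RHS = 0 + 2 = 2; 1 ≠ 2 — holds  (d = -1)
x = 1: LHS = 1² + 1 = 2, RHS = 1 + 2 = 3; 2 ≠ 3 — holds  (d = -1)
x = 2: LHS = 2² + 1 = 5, RHS = 2 + 2 = 4; 5 ≠ 4 — holds  (d = 1)
Away from these crossings d keeps a constant sign, and checking every integer in [-5, 5] confirms d ≠ 0 throughout. Hence the two sides are never equal, so the relation holds for every integer in [-5, 5].

Answer: All integers in [-5, 5]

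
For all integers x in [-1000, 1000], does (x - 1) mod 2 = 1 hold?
The claim fails at x = 1:
x = 1: LHS = (1 - 1) mod 2 = 0 mod 2 = 0; 0 = 1 — FAILS

Because a single integer refutes it, the statement is false.

Answer: False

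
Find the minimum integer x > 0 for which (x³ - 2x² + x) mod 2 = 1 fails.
Testing positive integers:
x = 1: LHS = (1³ - 2·1² + 1) mod 2 = 0 mod 2 = 0; 0 = 1 — FAILS  ← smallest positive counterexample

Answer: x = 1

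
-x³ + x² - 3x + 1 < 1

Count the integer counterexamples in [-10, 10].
Counterexamples in [-10, 10]: {-10, -9, -8, -7, -6, -5, -4, -3, -2, -1, 0}.

Counting them gives 11 values.

Answer: 11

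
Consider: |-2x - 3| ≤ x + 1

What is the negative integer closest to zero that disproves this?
Testing negative integers from -1 downward:
x = -1: LHS = |-2·(-1) - 3| = |-1| = 1, RHS = (-1) + 1 = 0; 1 ≤ 0 — FAILS  ← closest negative counterexample to 0

Answer: x = -1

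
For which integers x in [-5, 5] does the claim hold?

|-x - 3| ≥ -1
An absolute value is never negative, so the left side is ≥ 0 for every x, while the right side is -1. Tightest case in [-5, 5] is x = -3:
x = -3: LHS = |-(-3) - 3| = |0| = 0; 0 ≥ -1 — holds
Hence LHS − RHS is never negative, i.e. LHS ≥ RHS throughout, so the relation holds for every integer in [-5, 5].

Answer: All integers in [-5, 5]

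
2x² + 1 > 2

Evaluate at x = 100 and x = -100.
x = 100: LHS = 2·100² + 1 = 20001; 20001 > 2 — holds
x = -100: LHS = 2·(-100)² + 1 = 20001; 20001 > 2 — holds

Answer: Yes, holds for both x = 100 and x = -100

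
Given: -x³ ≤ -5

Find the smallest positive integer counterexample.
Testing positive integers:
x = 1: LHS = -1³ = -1; -1 ≤ -5 — FAILS  ← smallest positive counterexample

Answer: x = 1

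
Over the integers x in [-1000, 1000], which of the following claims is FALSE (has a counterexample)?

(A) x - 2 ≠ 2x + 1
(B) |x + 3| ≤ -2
(A) x = -3: LHS = (-3) - 2 = -5, RHS = 2·(-3) + 1 = -5; -5 ≠ -5 — FAILS
(B) x = 0: LHS = |0 + 3| = |3| = 3; 3 ≤ -2 — FAILS

Answer: Both A and B are false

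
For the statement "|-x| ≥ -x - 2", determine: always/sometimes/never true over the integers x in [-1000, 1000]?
Over all integers in [-1000, 1000], LHS − RHS is smallest at x = 0, where it equals 2:
x = 0: LHS = |-0| = |0| = 0, RHS = -0 - 2 = -2; 0 ≥ -2 — holds
At the ends of the range:
x = -1000: LHS = |-(-1000)| = |1000| = 1000, RHS = -(-1000) - 2 = 998; 1000 ≥ 998 — holds
x = 1000: LHS = |-1000| = 1000, RHS = -1000 - 2 = -1002; 1000 ≥ -1002 — holds
Hence LHS − RHS is never negative, i.e. LHS ≥ RHS throughout, so the relation holds for every integer in [-1000, 1000].

No counterexample exists.

Answer: Always true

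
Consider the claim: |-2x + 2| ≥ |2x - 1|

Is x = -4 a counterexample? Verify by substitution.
Substitute x = -4 into the relation:
x = -4: LHS = |-2·(-4) + 2| = |10| = 10, RHS = |2·(-4) - 1| = |-9| = 9; 10 ≥ 9 — holds

The claim holds here, so x = -4 is not a counterexample. (A counterexample exists elsewhere, e.g. x = 1.)

Answer: No, x = -4 is not a counterexample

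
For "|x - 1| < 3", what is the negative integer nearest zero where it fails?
Testing negative integers from -1 downward:
x = -1: LHS = |(-1) - 1| = |-2| = 2; 2 < 3 — holds
x = -2: LHS = |(-2) - 1| = |-3| = 3; 3 < 3 — FAILS  ← closest negative counterexample to 0

Answer: x = -2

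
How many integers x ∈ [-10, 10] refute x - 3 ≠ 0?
Counterexamples in [-10, 10]: {3}.

Counting them gives 1 values.

Answer: 1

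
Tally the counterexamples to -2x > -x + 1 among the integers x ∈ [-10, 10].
Counterexamples in [-10, 10]: {-1, 0, 1, 2, 3, 4, 5, 6, 7, 8, 9, 10}.

Counting them gives 12 values.

Answer: 12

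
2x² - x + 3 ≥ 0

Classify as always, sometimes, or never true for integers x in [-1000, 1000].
Over all integers in [-1000, 1000], LHS − RHS is smallest at x = 0, where it equals 3:
x = 0: LHS = 2·0² - 0 + 3 = 3; 3 ≥ 0 — holds
At the ends of the range:
x = -1000: LHS = 2·(-1000)² - (-1000) + 3 = 2001003; 2001003 ≥ 0 — holds
x = 1000: LHS = 2·1000² - 1000 + 3 = 1999003; 1999003 ≥ 0 — holds
Hence LHS − RHS is never negative, i.e. LHS ≥ RHS throughout, so the relation holds for every integer in [-1000, 1000].

No counterexample exists.

Answer: Always true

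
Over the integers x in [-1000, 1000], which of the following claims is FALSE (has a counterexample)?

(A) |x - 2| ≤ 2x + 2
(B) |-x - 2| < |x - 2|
(A) x = -1: LHS = |(-1) - 2| = |-3| = 3, RHS = 2·(-1) + 2 = 0; 3 ≤ 0 — FAILS
(B) x = 0: LHS = |-0 - 2| = |-2| = 2, RHS = |0 - 2| = |-2| = 2; 2 < 2 — FAILS

Answer: Both A and B are false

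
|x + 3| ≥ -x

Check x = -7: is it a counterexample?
Substitute x = -7 into the relation:
x = -7: LHS = |(-7) + 3| = |-4| = 4, RHS = -(-7) = 7; 4 ≥ 7 — FAILS

Since the claim fails at x = -7, this value is a counterexample.

Answer: Yes, x = -7 is a counterexample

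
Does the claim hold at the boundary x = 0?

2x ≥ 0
x = 0: LHS = 2·0 = 0; 0 ≥ 0 — holds

The relation is satisfied at x = 0.

Answer: Yes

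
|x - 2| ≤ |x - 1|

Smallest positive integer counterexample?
Testing positive integers:
x = 1: LHS = |1 - 2| = |-1| = 1, RHS = |1 - 1| = |0| = 0; 1 ≤ 0 — FAILS  ← smallest positive counterexample

Answer: x = 1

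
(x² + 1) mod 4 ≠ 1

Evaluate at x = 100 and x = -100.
x = 100: LHS = (100² + 1) mod 4 = 10001 mod 4 = 1; 1 ≠ 1 — FAILS
x = -100: LHS = ((-100)² + 1) mod 4 = 10001 mod 4 = 1; 1 ≠ 1 — FAILS

Answer: No, fails for both x = 100 and x = -100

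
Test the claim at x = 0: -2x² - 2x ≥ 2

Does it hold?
x = 0: LHS = -2·0² - 2·0 = 0; 0 ≥ 2 — FAILS

The relation fails at x = 0, so x = 0 is a counterexample.

Answer: No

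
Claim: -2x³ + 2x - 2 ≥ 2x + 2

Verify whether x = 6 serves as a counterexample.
Substitute x = 6 into the relation:
x = 6: LHS = -2·6³ + 2·6 - 2 = -422, RHS = 2·6 + 2 = 14; -422 ≥ 14 — FAILS

Since the claim fails at x = 6, this value is a counterexample.

Answer: Yes, x = 6 is a counterexample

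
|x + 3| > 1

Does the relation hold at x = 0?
x = 0: LHS = |0 + 3| = |3| = 3; 3 > 1 — holds

The relation is satisfied at x = 0.

Answer: Yes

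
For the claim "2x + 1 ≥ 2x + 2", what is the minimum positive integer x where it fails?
Testing positive integers:
x = 1: LHS = 2·1 + 1 = 3, RHS = 2·1 + 2 = 4; 3 ≥ 4 — FAILS  ← smallest positive counterexample

Answer: x = 1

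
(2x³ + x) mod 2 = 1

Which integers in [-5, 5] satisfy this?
Holds for: {-5, -3, -1, 1, 3, 5}
Fails for: {-4, -2, 0, 2, 4}

Answer: {-5, -3, -1, 1, 3, 5}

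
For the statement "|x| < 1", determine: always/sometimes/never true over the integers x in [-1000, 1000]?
Holds at x = 0: LHS = |0| = 0; 0 < 1 — holds
Fails at x = 1: LHS = |1| = 1; 1 < 1 — FAILS
It is satisfied by some integers in the range but not all.

Answer: Sometimes true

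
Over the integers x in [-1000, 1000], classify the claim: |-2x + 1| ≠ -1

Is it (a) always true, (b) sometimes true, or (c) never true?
An absolute value is never negative, so the left side is ≥ 0 for every x, while the right side is -1. Tightest case in [-1000, 1000] is x = 0:
x = 0: LHS = |-2·0 + 1| = |1| = 1; 1 ≠ -1 — holds
Hence LHS − RHS is never 0, i.e. the two sides are never equal, so the relation holds for every integer in [-1000, 1000].

No counterexample exists.

Answer: Always true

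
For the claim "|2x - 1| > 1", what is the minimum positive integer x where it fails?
Testing positive integers:
x = 1: LHS = |2·1 - 1| = |1| = 1; 1 > 1 — FAILS  ← smallest positive counterexample

Answer: x = 1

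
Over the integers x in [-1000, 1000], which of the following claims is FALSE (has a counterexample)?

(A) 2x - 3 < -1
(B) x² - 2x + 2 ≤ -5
(A) x = 1: LHS = 2·1 - 3 = -1; -1 < -1 — FAILS
(B) x = 0: LHS = 0² - 2·0 + 2 = 2; 2 ≤ -5 — FAILS

Answer: Both A and B are false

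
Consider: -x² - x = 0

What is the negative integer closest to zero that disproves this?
Testing negative integers from -1 downward:
x = -1: LHS = -(-1)² - (-1) = 0; 0 = 0 — holds
x = -2: LHS = -(-2)² - (-2) = -2; -2 = 0 — FAILS  ← closest negative counterexample to 0

Answer: x = -2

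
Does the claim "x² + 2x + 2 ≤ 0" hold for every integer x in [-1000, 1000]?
The claim fails at x = 0:
x = 0: LHS = 0² + 2·0 + 2 = 2; 2 ≤ 0 — FAILS

Because a single integer refutes it, the statement is false.

Answer: False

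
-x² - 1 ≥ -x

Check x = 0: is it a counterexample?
Substitute x = 0 into the relation:
x = 0: LHS = -0² - 1 = -1, RHS = -0 = 0; -1 ≥ 0 — FAILS

Since the claim fails at x = 0, this value is a counterexample.

Answer: Yes, x = 0 is a counterexample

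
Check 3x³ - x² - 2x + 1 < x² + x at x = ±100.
x = 100: LHS = 3·100³ - 100² - 2·100 + 1 = 2989801, RHS = 100² + 100 = 10100; 2989801 < 10100 — FAILS
x = -100: LHS = 3·(-100)³ - (-100)² - 2·(-100) + 1 = -3009799, RHS = (-100)² + (-100) = 9900; -3009799 < 9900 — holds

Answer: Partially: fails for x = 100, holds for x = -100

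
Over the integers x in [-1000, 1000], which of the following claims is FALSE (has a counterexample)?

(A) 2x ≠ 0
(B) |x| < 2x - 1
(A) x = 0: LHS = 2·0 = 0; 0 ≠ 0 — FAILS
(B) x = 0: LHS = |0| = 0, RHS = 2·0 - 1 = -1; 0 < -1 — FAILS

Answer: Both A and B are false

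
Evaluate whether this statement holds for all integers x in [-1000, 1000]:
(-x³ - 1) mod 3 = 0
The claim fails at x = 0:
x = 0: LHS = (-0³ - 1) mod 3 = (-1) mod 3 = 2; 2 = 0 — FAILS

Because a single integer refutes it, the statement is false.

Answer: False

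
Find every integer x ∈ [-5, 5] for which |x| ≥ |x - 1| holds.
Holds for: {1, 2, 3, 4, 5}
Fails for: {-5, -4, -3, -2, -1, 0}

Answer: {1, 2, 3, 4, 5}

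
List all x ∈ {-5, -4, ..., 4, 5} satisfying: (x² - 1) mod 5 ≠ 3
Holds for: {-5, -4, -1, 0, 1, 4, 5}
Fails for: {-3, -2, 2, 3}

Answer: {-5, -4, -1, 0, 1, 4, 5}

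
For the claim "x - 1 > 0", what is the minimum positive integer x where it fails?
Testing positive integers:
x = 1: LHS = 1 - 1 = 0; 0 > 0 — FAILS  ← smallest positive counterexample

Answer: x = 1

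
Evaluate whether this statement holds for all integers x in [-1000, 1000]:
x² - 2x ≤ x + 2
The claim fails at x = -1:
x = -1: LHS = (-1)² - 2·(-1) = 3, RHS = (-1) + 2 = 1; 3 ≤ 1 — FAILS

Because a single integer refutes it, the statement is false.

Answer: False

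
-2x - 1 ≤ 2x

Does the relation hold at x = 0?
x = 0: LHS = -2·0 - 1 = -1, RHS = 2·0 = 0; -1 ≤ 0 — holds

The relation is satisfied at x = 0.

Answer: Yes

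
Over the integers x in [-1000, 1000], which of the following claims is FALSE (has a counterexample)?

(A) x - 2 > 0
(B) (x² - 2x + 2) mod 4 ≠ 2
(A) x = 0: LHS = 0 - 2 = -2; -2 > 0 — FAILS
(B) x = 0: LHS = (0² - 2·0 + 2) mod 4 = 2 mod 4 = 2; 2 ≠ 2 — FAILS

Answer: Both A and B are false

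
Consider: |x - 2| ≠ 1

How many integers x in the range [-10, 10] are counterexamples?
Counterexamples in [-10, 10]: {1, 3}.

Counting them gives 2 values.

Answer: 2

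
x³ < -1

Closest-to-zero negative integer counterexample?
Testing negative integers from -1 downward:
x = -1: LHS = (-1)³ = -1; -1 < -1 — FAILS  ← closest negative counterexample to 0

Answer: x = -1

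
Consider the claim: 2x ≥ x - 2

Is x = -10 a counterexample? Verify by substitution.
Substitute x = -10 into the relation:
x = -10: LHS = 2·(-10) = -20, RHS = (-10) - 2 = -12; -20 ≥ -12 — FAILS

Since the claim fails at x = -10, this value is a counterexample.

Answer: Yes, x = -10 is a counterexample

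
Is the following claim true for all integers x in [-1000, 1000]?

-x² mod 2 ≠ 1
The claim fails at x = 1:
x = 1: LHS = (-1²) mod 2 = (-1) mod 2 = 1; 1 ≠ 1 — FAILS

Because a single integer refutes it, the statement is false.

Answer: False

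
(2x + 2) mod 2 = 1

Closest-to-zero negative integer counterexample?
Testing negative integers from -1 downward:
x = -1: LHS = (2·(-1) + 2) mod 2 = 0 mod 2 = 0; 0 = 1 — FAILS  ← closest negative counterexample to 0

Answer: x = -1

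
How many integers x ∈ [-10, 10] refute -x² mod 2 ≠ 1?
Counterexamples in [-10, 10]: {-9, -7, -5, -3, -1, 1, 3, 5, 7, 9}.

Counting them gives 10 values.

Answer: 10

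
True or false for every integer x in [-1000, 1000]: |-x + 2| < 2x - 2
The claim fails at x = 0:
x = 0: LHS = |-0 + 2| = |2| = 2, RHS = 2·0 - 2 = -2; 2 < -2 — FAILS

Because a single integer refutes it, the statement is false.

Answer: False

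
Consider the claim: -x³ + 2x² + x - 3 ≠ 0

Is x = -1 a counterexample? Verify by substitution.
Substitute x = -1 into the relation:
x = -1: LHS = -(-1)³ + 2·(-1)² + (-1) - 3 = -1; -1 ≠ 0 — holds

The relation holds at x = -1, so it is not a counterexample.

Answer: No, x = -1 is not a counterexample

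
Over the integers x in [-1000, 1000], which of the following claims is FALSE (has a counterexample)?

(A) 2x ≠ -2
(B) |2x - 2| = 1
(A) x = -1: LHS = 2·(-1) = -2; -2 ≠ -2 — FAILS
(B) x = 0: LHS = |2·0 - 2| = |-2| = 2; 2 = 1 — FAILS

Answer: Both A and B are false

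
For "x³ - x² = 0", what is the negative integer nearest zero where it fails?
Testing negative integers from -1 downward:
x = -1: LHS = (-1)³ - (-1)² = -2; -2 = 0 — FAILS  ← closest negative counterexample to 0

Answer: x = -1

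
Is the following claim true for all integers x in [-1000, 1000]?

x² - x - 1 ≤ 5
The claim fails at x = -3:
x = -3: LHS = (-3)² - (-3) - 1 = 11; 11 ≤ 5 — FAILS

Because a single integer refutes it, the statement is false.

Answer: False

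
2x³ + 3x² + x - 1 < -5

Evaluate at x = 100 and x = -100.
x = 100: LHS = 2·100³ + 3·100² + 100 - 1 = 2030099; 2030099 < -5 — FAILS
x = -100: LHS = 2·(-100)³ + 3·(-100)² + (-100) - 1 = -1970101; -1970101 < -5 — holds

Answer: Partially: fails for x = 100, holds for x = -100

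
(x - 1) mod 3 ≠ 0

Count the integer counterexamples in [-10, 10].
Counterexamples in [-10, 10]: {-8, -5, -2, 1, 4, 7, 10}.

Counting them gives 7 values.

Answer: 7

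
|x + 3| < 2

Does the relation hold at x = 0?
x = 0: LHS = |0 + 3| = |3| = 3; 3 < 2 — FAILS

The relation fails at x = 0, so x = 0 is a counterexample.

Answer: No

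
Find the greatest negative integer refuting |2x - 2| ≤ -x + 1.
Testing negative integers from -1 downward:
x = -1: LHS = |2·(-1) - 2| = |-4| = 4, RHS = -(-1) + 1 = 2; 4 ≤ 2 — FAILS  ← closest negative counterexample to 0

Answer: x = -1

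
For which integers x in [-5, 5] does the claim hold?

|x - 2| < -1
An absolute value is never negative, so the left side is ≥ 0 for every x, while the right side is -1. Tightest case in [-5, 5] is x = 2:
x = 2: LHS = |2 - 2| = |0| = 0; 0 < -1 — FAILS
Hence LHS − RHS is never negative, i.e. LHS ≥ RHS throughout, so the claimed relation (<) fails for every integer in [-5, 5].

Answer: None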